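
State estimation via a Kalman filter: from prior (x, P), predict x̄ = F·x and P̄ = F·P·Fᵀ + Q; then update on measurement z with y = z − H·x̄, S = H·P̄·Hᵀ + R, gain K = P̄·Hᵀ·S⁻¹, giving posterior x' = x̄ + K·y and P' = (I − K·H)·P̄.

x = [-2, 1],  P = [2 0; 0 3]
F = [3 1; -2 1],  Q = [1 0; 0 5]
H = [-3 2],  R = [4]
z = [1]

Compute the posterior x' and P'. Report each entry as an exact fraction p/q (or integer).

x' = [73/187, 227/187]
P' = [586/187 795/187; 795/187 2503/374]

x̄ = F·x = [-5, 5]
P̄ = F·P·Fᵀ + Q = [22 -9; -9 16]
y = z − H·x̄ = [-24]
S = H·P̄·Hᵀ + R = [374]
K = P̄·Hᵀ·S⁻¹ = [-42/187; 59/374]
x' = x̄ + K·y = [73/187, 227/187]
P' = (I − K·H)·P̄ = [586/187 795/187; 795/187 2503/374]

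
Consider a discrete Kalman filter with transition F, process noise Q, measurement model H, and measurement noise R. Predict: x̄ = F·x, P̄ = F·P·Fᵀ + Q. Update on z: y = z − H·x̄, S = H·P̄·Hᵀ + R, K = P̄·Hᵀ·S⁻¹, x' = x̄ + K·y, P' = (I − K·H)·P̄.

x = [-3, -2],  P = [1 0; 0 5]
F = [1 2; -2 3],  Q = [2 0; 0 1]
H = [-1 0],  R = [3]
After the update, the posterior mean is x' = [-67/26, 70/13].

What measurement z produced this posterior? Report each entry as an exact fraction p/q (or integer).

x̄ = F·x = [-7, 0]
P̄ = F·P·Fᵀ + Q = [23 28; 28 50]
S = H·P̄·Hᵀ + R = [26]
K = P̄·Hᵀ·S⁻¹ = [-23/26; -14/13]
x' − x̄ = [115/26, 70/13] = K·y
y = (KᵀK)⁻¹·Kᵀ·(x' − x̄) = [-5]
z = y + H·x̄ = [-5] + [7] = [2]

z = [2]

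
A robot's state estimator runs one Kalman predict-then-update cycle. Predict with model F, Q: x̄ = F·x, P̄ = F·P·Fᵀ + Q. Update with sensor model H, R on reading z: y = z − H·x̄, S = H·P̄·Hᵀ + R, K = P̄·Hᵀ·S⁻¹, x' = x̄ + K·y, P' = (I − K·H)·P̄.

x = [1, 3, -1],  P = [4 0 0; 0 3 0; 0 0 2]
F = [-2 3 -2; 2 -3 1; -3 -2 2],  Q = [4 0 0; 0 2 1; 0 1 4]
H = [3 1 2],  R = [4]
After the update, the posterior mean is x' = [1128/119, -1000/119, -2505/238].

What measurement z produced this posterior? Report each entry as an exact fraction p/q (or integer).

z = [-1]

x̄ = F·x = [9, -8, -11]
P̄ = F·P·Fᵀ + Q = [55 -47 -2; -47 47 -1; -2 -1 60]
S = H·P̄·Hᵀ + R = [476]
K = P̄·Hᵀ·S⁻¹ = [57/238; -24/119; 113/476]
x' − x̄ = [57/119, -48/119, 113/238] = K·y
y = (KᵀK)⁻¹·Kᵀ·(x' − x̄) = [2]
z = y + H·x̄ = [2] + [-3] = [-1]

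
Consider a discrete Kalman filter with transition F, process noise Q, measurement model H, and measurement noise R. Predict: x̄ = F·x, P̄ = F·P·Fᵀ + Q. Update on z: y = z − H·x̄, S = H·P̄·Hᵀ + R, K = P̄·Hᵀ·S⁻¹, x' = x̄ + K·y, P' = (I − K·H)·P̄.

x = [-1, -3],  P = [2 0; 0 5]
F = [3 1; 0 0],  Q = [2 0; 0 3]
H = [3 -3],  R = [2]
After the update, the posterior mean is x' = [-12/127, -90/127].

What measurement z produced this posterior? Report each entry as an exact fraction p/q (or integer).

x̄ = F·x = [-6, 0]
P̄ = F·P·Fᵀ + Q = [25 0; 0 3]
S = H·P̄·Hᵀ + R = [254]
K = P̄·Hᵀ·S⁻¹ = [75/254; -9/254]
x' − x̄ = [750/127, -90/127] = K·y
y = (KᵀK)⁻¹·Kᵀ·(x' − x̄) = [20]
z = y + H·x̄ = [20] + [-18] = [2]

z = [2]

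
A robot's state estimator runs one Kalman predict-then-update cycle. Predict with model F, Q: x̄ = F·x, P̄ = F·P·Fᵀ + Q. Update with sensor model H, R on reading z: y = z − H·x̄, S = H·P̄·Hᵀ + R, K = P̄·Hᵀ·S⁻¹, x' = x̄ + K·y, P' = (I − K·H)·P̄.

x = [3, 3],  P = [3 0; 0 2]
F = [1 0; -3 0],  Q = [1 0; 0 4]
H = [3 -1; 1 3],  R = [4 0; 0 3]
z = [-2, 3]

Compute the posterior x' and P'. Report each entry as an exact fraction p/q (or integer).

x' = [-1161/5591, 5663/5591]
P' = [1725/5591 -237/5591; -237/5591 1705/5591]

x̄ = F·x = [3, -9]
P̄ = F·P·Fᵀ + Q = [4 -9; -9 31]
y = z − H·x̄ = [-20, 27]
S = H·P̄·Hᵀ + R = [125 -153; -153 232]
K = P̄·Hᵀ·S⁻¹ = [1353/5591 338/5591; -604/5591 1626/5591]
x' = x̄ + K·y = [-1161/5591, 5663/5591]
P' = (I − K·H)·P̄ = [1725/5591 -237/5591; -237/5591 1705/5591]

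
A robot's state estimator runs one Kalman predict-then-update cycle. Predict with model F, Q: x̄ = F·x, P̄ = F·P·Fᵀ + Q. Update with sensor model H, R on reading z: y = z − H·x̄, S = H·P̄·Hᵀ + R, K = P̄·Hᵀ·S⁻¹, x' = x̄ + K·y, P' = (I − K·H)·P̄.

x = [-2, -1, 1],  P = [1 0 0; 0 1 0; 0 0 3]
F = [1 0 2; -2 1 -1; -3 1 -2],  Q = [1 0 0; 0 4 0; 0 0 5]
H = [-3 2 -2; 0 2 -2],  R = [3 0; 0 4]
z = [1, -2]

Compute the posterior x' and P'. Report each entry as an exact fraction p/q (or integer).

x̄ = F·x = [0, 2, 3]
P̄ = F·P·Fᵀ + Q = [14 -8 -15; -8 12 13; -15 13 27]
y = z − H·x̄ = [3, 0]
S = H·P̄·Hᵀ + R = [97 10; 10 56]
K = P̄·Hᵀ·S⁻¹ = [-427/1333 819/2666; 313/1333 -207/2666; 308/1333 -1443/2666]
x' = x̄ + K·y = [-1281/1333, 3605/1333, 4923/1333]
P' = (I − K·H)·P̄ = [973/1333 -451/1333 -1270/1333; -451/1333 8903/1333 9110/1333; -1270/1333 9110/1333 10553/1333]

x' = [-1281/1333, 3605/1333, 4923/1333]
P' = [973/1333 -451/1333 -1270/1333; -451/1333 8903/1333 9110/1333; -1270/1333 9110/1333 10553/1333]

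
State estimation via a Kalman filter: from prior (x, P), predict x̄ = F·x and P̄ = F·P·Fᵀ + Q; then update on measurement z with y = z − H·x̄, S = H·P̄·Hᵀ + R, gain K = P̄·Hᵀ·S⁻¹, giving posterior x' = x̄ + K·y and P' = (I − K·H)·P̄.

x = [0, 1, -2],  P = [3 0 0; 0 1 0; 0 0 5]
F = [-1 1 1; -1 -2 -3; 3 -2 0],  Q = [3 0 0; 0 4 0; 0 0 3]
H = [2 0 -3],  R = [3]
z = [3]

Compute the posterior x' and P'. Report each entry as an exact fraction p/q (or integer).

x̄ = F·x = [-1, 4, -2]
P̄ = F·P·Fᵀ + Q = [12 -14 -11; -14 56 -5; -11 -5 34]
y = z − H·x̄ = [-1]
S = H·P̄·Hᵀ + R = [489]
K = P̄·Hᵀ·S⁻¹ = [19/163; -13/489; -124/489]
x' = x̄ + K·y = [-182/163, 1969/489, -854/489]
P' = (I − K·H)·P̄ = [873/163 -2035/163 563/163; -2035/163 27215/489 -4057/489; 563/163 -4057/489 1250/489]

x' = [-182/163, 1969/489, -854/489]
P' = [873/163 -2035/163 563/163; -2035/163 27215/489 -4057/489; 563/163 -4057/489 1250/489]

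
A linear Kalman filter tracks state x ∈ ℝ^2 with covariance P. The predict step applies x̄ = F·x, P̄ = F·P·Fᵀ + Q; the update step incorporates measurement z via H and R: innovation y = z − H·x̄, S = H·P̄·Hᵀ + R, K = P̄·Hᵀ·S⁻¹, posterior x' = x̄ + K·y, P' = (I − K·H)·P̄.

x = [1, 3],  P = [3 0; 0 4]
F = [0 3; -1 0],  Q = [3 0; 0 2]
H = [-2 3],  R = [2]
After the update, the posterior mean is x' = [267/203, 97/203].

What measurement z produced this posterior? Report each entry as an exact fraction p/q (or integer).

z = [-1]

x̄ = F·x = [9, -1]
P̄ = F·P·Fᵀ + Q = [39 0; 0 5]
S = H·P̄·Hᵀ + R = [203]
K = P̄·Hᵀ·S⁻¹ = [-78/203; 15/203]
x' − x̄ = [-1560/203, 300/203] = K·y
y = (KᵀK)⁻¹·Kᵀ·(x' − x̄) = [20]
z = y + H·x̄ = [20] + [-21] = [-1]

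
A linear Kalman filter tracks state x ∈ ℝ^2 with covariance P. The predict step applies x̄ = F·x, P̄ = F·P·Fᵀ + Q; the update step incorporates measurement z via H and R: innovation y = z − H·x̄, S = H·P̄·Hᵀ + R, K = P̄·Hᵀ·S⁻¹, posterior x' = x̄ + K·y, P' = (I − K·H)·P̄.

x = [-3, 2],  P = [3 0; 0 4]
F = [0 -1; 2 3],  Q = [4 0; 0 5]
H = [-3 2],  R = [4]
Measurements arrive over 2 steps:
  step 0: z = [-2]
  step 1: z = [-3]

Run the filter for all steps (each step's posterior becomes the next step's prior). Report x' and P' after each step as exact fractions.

step 0: x̄ = F·x = [-2, 0]
step 0: P̄ = F·P·Fᵀ + Q = [8 -12; -12 53]
step 0: y = z − H·x̄ = [-8]
step 0: S = H·P̄·Hᵀ + R = [432]
step 0: K = P̄·Hᵀ·S⁻¹ = [-1/9; 71/216]
step 0: x' = x̄ + K·y = [-10/9, -71/27]
step 0: P' = (I − K·H)·P̄ = [8/3 34/9; 34/9 683/108]
step 1: x̄ = F·x = [71/27, -91/9]
step 1: P̄ = F·P·Fᵀ + Q = [1115/108 -955/36; -955/36 1415/12]
step 1: y = z − H·x̄ = [226/9]
step 1: S = H·P̄·Hᵀ + R = [10643/12]
step 1: K = P̄·Hᵀ·S⁻¹ = [-3025/31929; 3785/10643]
step 1: x' = x̄ + K·y = [24001/95787, -12567/10643]
step 1: P' = (I − K·H)·P̄ = [226360/95787 35710/10643; 35710/10643 61135/10643]

step 0: x' = [-10/9, -71/27], P' = [8/3 34/9; 34/9 683/108]
step 1: x' = [24001/95787, -12567/10643], P' = [226360/95787 35710/10643; 35710/10643 61135/10643]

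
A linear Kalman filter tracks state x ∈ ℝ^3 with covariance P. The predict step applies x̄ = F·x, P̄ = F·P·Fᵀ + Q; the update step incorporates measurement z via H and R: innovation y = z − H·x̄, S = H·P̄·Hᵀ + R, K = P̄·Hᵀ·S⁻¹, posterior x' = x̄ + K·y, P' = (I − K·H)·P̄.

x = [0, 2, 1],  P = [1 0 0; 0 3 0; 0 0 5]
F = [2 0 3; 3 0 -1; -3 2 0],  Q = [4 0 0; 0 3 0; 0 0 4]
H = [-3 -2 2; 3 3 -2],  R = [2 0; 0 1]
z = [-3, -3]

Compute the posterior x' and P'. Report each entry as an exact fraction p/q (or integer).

x' = [11199/1459, -22625/4377, 22439/4377]
P' = [12122/1459 -3948/1459 12798/1459; -3948/1459 32890/13131 -9481/13131; 12798/1459 -9481/13131 160636/13131]

x̄ = F·x = [3, -1, 4]
P̄ = F·P·Fᵀ + Q = [53 -9 -6; -9 17 -9; -6 -9 25]
y = z − H·x̄ = [-4, -1]
S = H·P̄·Hᵀ + R = [683 -706; -706 749]
K = P̄·Hᵀ·S⁻¹ = [-1437/1459 -1074/1459; 10927/13131 11036/13131; -2656/13131 -4169/13131]
x' = x̄ + K·y = [11199/1459, -22625/4377, 22439/4377]
P' = (I − K·H)·P̄ = [12122/1459 -3948/1459 12798/1459; -3948/1459 32890/13131 -9481/13131; 12798/1459 -9481/13131 160636/13131]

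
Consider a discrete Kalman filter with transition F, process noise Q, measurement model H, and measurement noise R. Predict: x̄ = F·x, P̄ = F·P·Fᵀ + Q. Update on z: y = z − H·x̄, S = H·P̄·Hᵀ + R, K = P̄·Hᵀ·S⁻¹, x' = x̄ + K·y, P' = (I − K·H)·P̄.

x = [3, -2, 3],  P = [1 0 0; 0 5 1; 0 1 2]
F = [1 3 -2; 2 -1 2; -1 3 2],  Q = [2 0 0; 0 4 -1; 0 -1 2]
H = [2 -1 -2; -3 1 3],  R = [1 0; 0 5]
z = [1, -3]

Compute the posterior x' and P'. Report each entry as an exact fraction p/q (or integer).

x' = [-4023/1040, 2083/260, -4201/520]
P' = [39777/1040 -1617/260 21319/520; -1617/260 1149/130 -1319/130; 21319/520 -1319/130 11873/260]

x̄ = F·x = [-9, 14, -3]
P̄ = F·P·Fᵀ + Q = [44 -13 36; -13 17 -6; 36 -6 68]
y = z − H·x̄ = [27, -35]
S = H·P̄·Hᵀ + R = [206 -292; -292 424]
K = P̄·Hᵀ·S⁻¹ = [373/520 423/1040; -64/65 -153/260; 211/260 401/520]
x' = x̄ + K·y = [-4023/1040, 2083/260, -4201/520]
P' = (I − K·H)·P̄ = [39777/1040 -1617/260 21319/520; -1617/260 1149/130 -1319/130; 21319/520 -1319/130 11873/260]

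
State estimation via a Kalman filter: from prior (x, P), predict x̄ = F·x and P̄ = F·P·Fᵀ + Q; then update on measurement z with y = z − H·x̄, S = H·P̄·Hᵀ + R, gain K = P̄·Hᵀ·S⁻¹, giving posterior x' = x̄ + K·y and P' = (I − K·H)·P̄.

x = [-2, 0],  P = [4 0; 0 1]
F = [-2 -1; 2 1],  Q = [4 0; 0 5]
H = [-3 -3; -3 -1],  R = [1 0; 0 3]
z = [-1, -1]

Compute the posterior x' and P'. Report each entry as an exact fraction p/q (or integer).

x̄ = F·x = [4, -4]
P̄ = F·P·Fᵀ + Q = [21 -17; -17 22]
y = z − H·x̄ = [-1, 7]
S = H·P̄·Hᵀ + R = [82 51; 51 112]
K = P̄·Hᵀ·S⁻¹ = [1002/6583 -3160/6583; -3159/6583 3143/6583]
x' = x̄ + K·y = [3210/6583, -1172/6583]
P' = (I − K·H)·P̄ = [4907/6583 -5241/6583; -5241/6583 6294/6583]

x' = [3210/6583, -1172/6583]
P' = [4907/6583 -5241/6583; -5241/6583 6294/6583]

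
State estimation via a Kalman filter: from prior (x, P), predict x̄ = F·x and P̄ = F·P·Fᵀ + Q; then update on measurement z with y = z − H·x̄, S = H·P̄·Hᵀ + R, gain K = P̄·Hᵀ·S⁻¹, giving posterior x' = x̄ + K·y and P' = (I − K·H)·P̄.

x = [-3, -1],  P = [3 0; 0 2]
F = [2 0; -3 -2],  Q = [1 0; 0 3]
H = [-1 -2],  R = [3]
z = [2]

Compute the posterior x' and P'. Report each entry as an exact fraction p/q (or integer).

x' = [-27/16, 1/8]
P' = [719/96 -197/48; -197/48 71/24]

x̄ = F·x = [-6, 11]
P̄ = F·P·Fᵀ + Q = [13 -18; -18 38]
y = z − H·x̄ = [18]
S = H·P̄·Hᵀ + R = [96]
K = P̄·Hᵀ·S⁻¹ = [23/96; -29/48]
x' = x̄ + K·y = [-27/16, 1/8]
P' = (I − K·H)·P̄ = [719/96 -197/48; -197/48 71/24]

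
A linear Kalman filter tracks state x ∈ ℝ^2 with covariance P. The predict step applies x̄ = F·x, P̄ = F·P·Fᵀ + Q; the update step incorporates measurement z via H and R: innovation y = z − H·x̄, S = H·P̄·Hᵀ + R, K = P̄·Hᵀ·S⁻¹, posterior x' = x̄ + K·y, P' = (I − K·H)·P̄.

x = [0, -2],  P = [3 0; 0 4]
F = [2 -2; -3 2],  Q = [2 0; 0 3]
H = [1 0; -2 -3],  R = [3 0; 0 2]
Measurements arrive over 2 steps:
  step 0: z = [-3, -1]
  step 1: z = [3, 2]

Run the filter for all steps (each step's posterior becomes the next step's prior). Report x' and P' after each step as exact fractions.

step 0: x' = [-887/410, 2227/1230], P' = [519/205 -353/205; -353/205 853/615]
step 1: x' = [1417539/687112, -2802815/1374224], P' = [209139/85889 -286689/171778; -286689/171778 466693/343556]

step 0: x̄ = F·x = [4, -4]
step 0: P̄ = F·P·Fᵀ + Q = [30 -34; -34 46]
step 0: y = z − H·x̄ = [-7, -5]
step 0: S = H·P̄·Hᵀ + R = [33 42; 42 128]
step 0: K = P̄·Hᵀ·S⁻¹ = [173/205 21/410; -353/615 -147/410]
step 0: x' = x̄ + K·y = [-887/410, 2227/1230]
step 0: P' = (I − K·H)·P̄ = [519/205 -353/205; -353/205 853/615]
step 1: x̄ = F·x = [-4888/615, 12437/1230]
step 1: P̄ = F·P·Fᵀ + Q = [19342/615 -23344/615; -23344/615 31978/615]
step 1: y = z − H·x̄ = [6733/615, 20219/1230]
step 1: S = H·P̄·Hᵀ + R = [21187/615 31348/615; 31348/615 86272/615]
step 1: K = P̄·Hᵀ·S⁻¹ = [69713/85889 23511/343556; -95563/171778 -253323/687112]
step 1: x' = x̄ + K·y = [1417539/687112, -2802815/1374224]
step 1: P' = (I − K·H)·P̄ = [209139/85889 -286689/171778; -286689/171778 466693/343556]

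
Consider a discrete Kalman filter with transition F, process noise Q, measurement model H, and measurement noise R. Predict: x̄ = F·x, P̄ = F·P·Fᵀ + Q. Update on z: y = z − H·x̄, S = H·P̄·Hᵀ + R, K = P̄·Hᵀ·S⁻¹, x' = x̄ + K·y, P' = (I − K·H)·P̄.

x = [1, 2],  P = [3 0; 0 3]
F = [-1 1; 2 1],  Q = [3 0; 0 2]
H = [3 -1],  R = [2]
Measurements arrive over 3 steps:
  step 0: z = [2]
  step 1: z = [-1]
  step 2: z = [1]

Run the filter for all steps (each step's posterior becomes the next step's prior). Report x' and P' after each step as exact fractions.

step 0: x̄ = F·x = [1, 4]
step 0: P̄ = F·P·Fᵀ + Q = [9 -3; -3 17]
step 0: y = z − H·x̄ = [3]
step 0: S = H·P̄·Hᵀ + R = [118]
step 0: K = P̄·Hᵀ·S⁻¹ = [15/59; -13/59]
step 0: x' = x̄ + K·y = [104/59, 197/59]
step 0: P' = (I − K·H)·P̄ = [81/59 213/59; 213/59 665/59]
step 1: x̄ = F·x = [93/59, 405/59]
step 1: P̄ = F·P·Fᵀ + Q = [497/59 716/59; 716/59 1959/59]
step 1: y = z − H·x̄ = [67/59]
step 1: S = H·P̄·Hᵀ + R = [2254/59]
step 1: K = P̄·Hᵀ·S⁻¹ = [775/2254; 27/322]
step 1: x' = x̄ + K·y = [4433/2254, 2241/322]
step 1: P' = (I − K·H)·P̄ = [8807/2254 3553/322; 3553/322 1515/46]
step 2: x̄ = F·x = [5627/1127, 24553/2254]
step 2: P̄ = F·P·Fᵀ + Q = [20031/1127 40746/1127; 40746/1127 213455/2254]
step 2: y = z − H·x̄ = [-6955/2254]
step 2: S = H·P̄·Hᵀ + R = [89569/2254]
step 2: K = P̄·Hᵀ·S⁻¹ = [38694/89569; 31021/89569]
step 2: x' = x̄ + K·y = [327814/89569, 879963/89569]
step 2: P' = (I − K·H)·P̄ = [927723/89569 2705781/89569; 2705781/89569 8055301/89569]

step 0: x' = [104/59, 197/59], P' = [81/59 213/59; 213/59 665/59]
step 1: x' = [4433/2254, 2241/322], P' = [8807/2254 3553/322; 3553/322 1515/46]
step 2: x' = [327814/89569, 879963/89569], P' = [927723/89569 2705781/89569; 2705781/89569 8055301/89569]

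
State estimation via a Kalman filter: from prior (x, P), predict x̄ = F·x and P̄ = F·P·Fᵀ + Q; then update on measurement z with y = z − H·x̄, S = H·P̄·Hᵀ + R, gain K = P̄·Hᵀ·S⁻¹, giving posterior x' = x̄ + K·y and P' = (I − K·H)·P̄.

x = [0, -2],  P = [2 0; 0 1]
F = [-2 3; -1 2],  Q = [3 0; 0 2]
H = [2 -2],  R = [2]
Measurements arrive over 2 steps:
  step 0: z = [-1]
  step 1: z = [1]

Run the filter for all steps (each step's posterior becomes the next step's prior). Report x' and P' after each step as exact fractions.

step 0: x' = [-72/17, -62/17], P' = [140/17 130/17; 130/17 128/17]
step 1: x' = [-513/203, -88/29], P' = [1927/203 266/29; 266/29 270/29]

step 0: x̄ = F·x = [-6, -4]
step 0: P̄ = F·P·Fᵀ + Q = [20 10; 10 8]
step 0: y = z − H·x̄ = [3]
step 0: S = H·P̄·Hᵀ + R = [34]
step 0: K = P̄·Hᵀ·S⁻¹ = [10/17; 2/17]
step 0: x' = x̄ + K·y = [-72/17, -62/17]
step 0: P' = (I − K·H)·P̄ = [140/17 130/17; 130/17 128/17]
step 1: x̄ = F·x = [-42/17, -52/17]
step 1: P̄ = F·P·Fᵀ + Q = [203/17 138/17; 138/17 166/17]
step 1: y = z − H·x̄ = [-3/17]
step 1: S = H·P̄·Hᵀ + R = [406/17]
step 1: K = P̄·Hᵀ·S⁻¹ = [65/203; -4/29]
step 1: x' = x̄ + K·y = [-513/203, -88/29]
step 1: P' = (I − K·H)·P̄ = [1927/203 266/29; 266/29 270/29]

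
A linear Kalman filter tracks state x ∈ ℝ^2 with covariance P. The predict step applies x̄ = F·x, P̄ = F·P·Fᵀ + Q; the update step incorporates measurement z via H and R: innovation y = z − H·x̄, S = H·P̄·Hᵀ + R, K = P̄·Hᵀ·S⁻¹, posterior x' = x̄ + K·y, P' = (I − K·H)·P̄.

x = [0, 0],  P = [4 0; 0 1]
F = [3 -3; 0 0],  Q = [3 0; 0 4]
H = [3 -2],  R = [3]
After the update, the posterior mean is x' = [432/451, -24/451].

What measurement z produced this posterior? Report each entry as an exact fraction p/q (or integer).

z = [3]

x̄ = F·x = [0, 0]
P̄ = F·P·Fᵀ + Q = [48 0; 0 4]
S = H·P̄·Hᵀ + R = [451]
K = P̄·Hᵀ·S⁻¹ = [144/451; -8/451]
x' − x̄ = [432/451, -24/451] = K·y
y = (KᵀK)⁻¹·Kᵀ·(x' − x̄) = [3]
z = y + H·x̄ = [3] + [0] = [3]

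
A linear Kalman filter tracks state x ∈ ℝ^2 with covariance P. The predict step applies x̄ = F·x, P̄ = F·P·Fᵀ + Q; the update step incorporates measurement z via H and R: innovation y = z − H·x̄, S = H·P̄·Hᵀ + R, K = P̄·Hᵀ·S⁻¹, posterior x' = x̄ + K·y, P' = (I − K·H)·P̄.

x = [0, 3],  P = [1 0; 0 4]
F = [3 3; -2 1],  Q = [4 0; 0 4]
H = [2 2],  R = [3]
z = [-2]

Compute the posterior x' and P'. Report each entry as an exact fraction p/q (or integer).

x̄ = F·x = [9, 3]
P̄ = F·P·Fᵀ + Q = [49 6; 6 12]
y = z − H·x̄ = [-26]
S = H·P̄·Hᵀ + R = [295]
K = P̄·Hᵀ·S⁻¹ = [22/59; 36/295]
x' = x̄ + K·y = [-41/59, -51/295]
P' = (I − K·H)·P̄ = [471/59 -438/59; -438/59 2244/295]

x' = [-41/59, -51/295]
P' = [471/59 -438/59; -438/59 2244/295]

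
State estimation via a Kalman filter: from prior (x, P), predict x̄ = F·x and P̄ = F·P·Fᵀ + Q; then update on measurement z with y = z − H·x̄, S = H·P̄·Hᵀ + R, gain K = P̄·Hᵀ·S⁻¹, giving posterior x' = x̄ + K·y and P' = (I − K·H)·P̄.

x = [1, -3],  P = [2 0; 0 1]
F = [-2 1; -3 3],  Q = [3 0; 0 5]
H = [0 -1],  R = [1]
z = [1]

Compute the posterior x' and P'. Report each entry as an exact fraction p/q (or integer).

x' = [0, -4/3]
P' = [57/11 5/11; 5/11 32/33]

x̄ = F·x = [-5, -12]
P̄ = F·P·Fᵀ + Q = [12 15; 15 32]
y = z − H·x̄ = [-11]
S = H·P̄·Hᵀ + R = [33]
K = P̄·Hᵀ·S⁻¹ = [-5/11; -32/33]
x' = x̄ + K·y = [0, -4/3]
P' = (I − K·H)·P̄ = [57/11 5/11; 5/11 32/33]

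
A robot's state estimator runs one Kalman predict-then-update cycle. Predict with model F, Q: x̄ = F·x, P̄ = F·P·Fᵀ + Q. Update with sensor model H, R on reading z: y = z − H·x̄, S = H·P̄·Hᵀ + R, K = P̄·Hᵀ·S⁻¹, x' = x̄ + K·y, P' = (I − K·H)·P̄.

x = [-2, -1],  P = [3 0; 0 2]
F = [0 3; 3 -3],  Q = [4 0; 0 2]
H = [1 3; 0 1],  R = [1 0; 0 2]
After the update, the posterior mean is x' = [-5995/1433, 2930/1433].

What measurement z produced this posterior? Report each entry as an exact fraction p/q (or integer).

x̄ = F·x = [-3, -3]
P̄ = F·P·Fᵀ + Q = [22 -18; -18 47]
S = H·P̄·Hᵀ + R = [338 123; 123 49]
K = P̄·Hᵀ·S⁻¹ = [646/1433 -2148/1433; 246/1433 757/1433]
x' − x̄ = [-1696/1433, 7229/1433] = K·y
y = (KᵀK)⁻¹·Kᵀ·(x' − x̄) = [14, 5]
z = y + H·x̄ = [14, 5] + [-12, -3] = [2, 2]

z = [2, 2]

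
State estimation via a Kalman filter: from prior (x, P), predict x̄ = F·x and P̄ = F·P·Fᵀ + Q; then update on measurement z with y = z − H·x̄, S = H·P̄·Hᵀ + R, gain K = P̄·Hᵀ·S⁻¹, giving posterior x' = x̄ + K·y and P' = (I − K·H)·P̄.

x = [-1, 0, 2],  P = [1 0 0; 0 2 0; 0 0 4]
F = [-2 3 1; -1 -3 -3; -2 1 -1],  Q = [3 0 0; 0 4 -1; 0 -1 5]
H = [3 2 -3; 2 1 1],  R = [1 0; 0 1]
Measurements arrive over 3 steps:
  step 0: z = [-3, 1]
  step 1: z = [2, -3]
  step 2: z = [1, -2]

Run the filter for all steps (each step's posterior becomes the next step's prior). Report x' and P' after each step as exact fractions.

step 0: x̄ = F·x = [4, -5, 0]
step 0: P̄ = F·P·Fᵀ + Q = [29 -28 6; -28 59 7; 6 7 15]
step 0: y = z − H·x̄ = [-5, -2]
step 0: S = H·P̄·Hᵀ + R = [105 26; 26 117]
step 0: K = P̄·Hᵀ·S⁻¹ = [45/893 3442/11609; 97/893 712/11609; -185/893 3908/11609]
step 0: x' = x̄ + K·y = [36627/11609, -65774/11609, 4209/11609]
step 0: P' = (I − K·H)·P̄ = [205144/11609 -367077/11609 -39769/11609; -367077/11609 661418/11609 73448/11609; -39769/11609 73448/11609 9998/11609]
step 1: x̄ = F·x = [-266367/11609, 148068/11609, -143237/11609]
step 1: P̄ = F·P·Fᵀ + Q = [11822851/11609 -7753920/11609 5584552/11609; -7753920/11609 5175312/11609 -3669349/11609; 5584552/11609 -3669349/11609 2712373/11609]
step 1: y = z − H·x̄ = [96472/11609, 493076/11609]
step 1: S = H·P̄·Hᵀ + R = [1993085/11609 5788864/11609; 5788864/11609 39174528/11609]
step 1: K = P̄·Hᵀ·S⁻¹ = [882510/29992367 1043972019/1919511488; 8751761/59984734 -1454923561/3839022976; -6095675/29992367 34877043/119969468]
step 1: x' = x̄ + K·y = [191916423/479877872, -2044022805/959755744, -50376468/29992367]
step 1: P' = (I − K·H)·P̄ = [3974068259/959755744 -13668966393/1919511488 -36979207/59984734; -13668966393/1919511488 48447347419/3839022976 149174831/119969468; -36979207/59984734 149174831/119969468 8404760/29992367]
step 2: x̄ = F·x = [-8511781083/959755744, 10584376497/959755744, -1199641521/959755744]
step 2: P̄ = F·P·Fᵀ + Q = [878367535099/3839022976 -558591288241/3839022976 417007598225/3839022976; -558591288241/3839022976 384657865683/3839022976 -267417439987/3839022976; 417007598225/3839022976 -267417439987/3839022976 222641228691/3839022976]
step 2: y = z − H·x̄ = [431855359/239938936, 2859657851/479877872]
step 2: S = H·P̄·Hᵀ + R = [28207900795/239938936 59731610439/479877872; 59731610439/479877872 755859654427/959755744]
step 2: K = P̄·Hᵀ·S⁻¹ = [2288515889959/73991112727879 78330198756555/147982225455758; 10599399945291/73991112727879 -52292635123809/147982225455758; -15056968504331/73991112727879 43388799860097/147982225455758]
step 2: x' = x̄ + K·y = [-837390881773699/147982225455758, 1358513110679115/147982225455758, 19389477071951/147982225455758]
step 2: P' = (I − K·H)·P̄ = [585059498697687/147982225455758 -502596786022960/73991112727879 -86595226592899/147982225455758; -502596786022960/73991112727879 1782212608586487/147982225455758 87940950190772/73991112727879; -86595226592899/147982225455758 87940950190772/73991112727879 40697352664351/147982225455758]

step 0: x' = [36627/11609, -65774/11609, 4209/11609], P' = [205144/11609 -367077/11609 -39769/11609; -367077/11609 661418/11609 73448/11609; -39769/11609 73448/11609 9998/11609]
step 1: x' = [191916423/479877872, -2044022805/959755744, -50376468/29992367], P' = [3974068259/959755744 -13668966393/1919511488 -36979207/59984734; -13668966393/1919511488 48447347419/3839022976 149174831/119969468; -36979207/59984734 149174831/119969468 8404760/29992367]
step 2: x' = [-837390881773699/147982225455758, 1358513110679115/147982225455758, 19389477071951/147982225455758], P' = [585059498697687/147982225455758 -502596786022960/73991112727879 -86595226592899/147982225455758; -502596786022960/73991112727879 1782212608586487/147982225455758 87940950190772/73991112727879; -86595226592899/147982225455758 87940950190772/73991112727879 40697352664351/147982225455758]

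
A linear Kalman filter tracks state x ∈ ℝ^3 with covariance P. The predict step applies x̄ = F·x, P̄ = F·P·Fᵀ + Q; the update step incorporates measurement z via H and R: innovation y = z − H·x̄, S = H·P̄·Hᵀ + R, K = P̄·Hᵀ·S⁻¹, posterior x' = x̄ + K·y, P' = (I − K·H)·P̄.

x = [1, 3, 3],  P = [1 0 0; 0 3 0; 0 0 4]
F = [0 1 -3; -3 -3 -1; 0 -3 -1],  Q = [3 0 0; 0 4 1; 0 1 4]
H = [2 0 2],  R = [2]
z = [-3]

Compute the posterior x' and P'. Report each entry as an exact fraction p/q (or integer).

x̄ = F·x = [-6, -15, -12]
P̄ = F·P·Fᵀ + Q = [42 3 3; 3 44 32; 3 32 35]
y = z − H·x̄ = [33]
S = H·P̄·Hᵀ + R = [334]
K = P̄·Hᵀ·S⁻¹ = [45/167; 35/167; 38/167]
x' = x̄ + K·y = [483/167, -1350/167, -750/167]
P' = (I − K·H)·P̄ = [2964/167 -2649/167 -2919/167; -2649/167 4898/167 2684/167; -2919/167 2684/167 2957/167]

x' = [483/167, -1350/167, -750/167]
P' = [2964/167 -2649/167 -2919/167; -2649/167 4898/167 2684/167; -2919/167 2684/167 2957/167]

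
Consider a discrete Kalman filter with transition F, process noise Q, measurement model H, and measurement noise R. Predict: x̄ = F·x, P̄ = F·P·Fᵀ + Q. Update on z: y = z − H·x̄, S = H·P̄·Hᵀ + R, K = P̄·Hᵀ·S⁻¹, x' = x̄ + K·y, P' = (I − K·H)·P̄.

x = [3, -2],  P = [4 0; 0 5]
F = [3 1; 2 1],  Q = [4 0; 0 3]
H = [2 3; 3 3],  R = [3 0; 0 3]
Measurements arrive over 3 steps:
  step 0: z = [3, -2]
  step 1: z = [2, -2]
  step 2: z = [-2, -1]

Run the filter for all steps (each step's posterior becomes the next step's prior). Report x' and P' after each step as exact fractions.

step 0: x' = [-732/869, 64/79], P' = [1479/869 -106/79; -106/79 289/237]
step 1: x' = [-67082/55549, 676436/722137], P' = [7005/4273 -71337/55549; -71337/55549 1683737/1444274]
step 2: x' = [-79294618/782116477, -328004764/782116477], P' = [1281326277/782116477 -1003820019/782116477; -1003820019/782116477 911383937/782116477]

step 0: x̄ = F·x = [7, 4]
step 0: P̄ = F·P·Fᵀ + Q = [45 29; 29 24]
step 0: y = z − H·x̄ = [-23, -35]
step 0: S = H·P̄·Hᵀ + R = [747 921; 921 1146]
step 0: K = P̄·Hᵀ·S⁻¹ = [-180/869 313/869; 77/237 -29/237]
step 0: x' = x̄ + K·y = [-732/869, 64/79]
step 0: P' = (I − K·H)·P̄ = [1479/869 -106/79; -106/79 289/237]
step 1: x̄ = F·x = [-1492/869, -760/869]
step 1: P̄ = F·P·Fᵀ + Q = [32552/2607 12311/2607; 12311/2607 14756/2607]
step 1: y = z − H·x̄ = [7002/869, 5018/869]
step 1: S = H·P̄·Hᵀ + R = [418565/2607 170927/869; 170927/869 218397/869]
step 1: K = P̄·Hᵀ·S⁻¹ = [-10627/55549 19728/55549; 447229/1444274 -171025/1444274]
step 1: x' = x̄ + K·y = [-67082/55549, 676436/722137]
step 1: P' = (I − K·H)·P̄ = [7005/4273 -71337/55549; -71337/55549 1683737/1444274]
step 2: x̄ = F·x = [-1939762/722137, -1067696/722137]
step 2: P̄ = F·P·Fᵀ + Q = [17641471/1444274 6616067/1444274; 6616067/1444274 8068271/1444274]
step 2: y = z − H·x̄ = [5638338/722137, 8300237/722137]
step 2: S = H·P̄·Hᵀ + R = [226905949/1444274 138852135/722137; 138852135/722137 177404853/722137]
step 2: K = P̄·Hᵀ·S⁻¹ = [-149602501/782116477 277506258/782116477; 242170591/782116477 -92436082/782116477]
step 2: x' = x̄ + K·y = [-79294618/782116477, -328004764/782116477]
step 2: P' = (I − K·H)·P̄ = [1281326277/782116477 -1003820019/782116477; -1003820019/782116477 911383937/782116477]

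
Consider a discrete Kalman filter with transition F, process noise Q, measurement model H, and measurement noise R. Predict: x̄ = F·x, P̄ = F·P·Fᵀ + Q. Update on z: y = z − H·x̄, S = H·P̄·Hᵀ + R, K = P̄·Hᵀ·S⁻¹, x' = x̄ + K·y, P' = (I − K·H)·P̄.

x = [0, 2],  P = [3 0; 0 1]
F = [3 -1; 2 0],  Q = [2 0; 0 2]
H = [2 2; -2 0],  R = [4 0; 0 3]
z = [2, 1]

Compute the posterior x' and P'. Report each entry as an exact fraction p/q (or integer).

x̄ = F·x = [-2, 0]
P̄ = F·P·Fᵀ + Q = [30 18; 18 14]
y = z − H·x̄ = [6, -3]
S = H·P̄·Hᵀ + R = [324 -192; -192 123]
K = P̄·Hᵀ·S⁻¹ = [8/83 -28/83; 80/249 52/249]
x' = x̄ + K·y = [-34/83, 108/83]
P' = (I − K·H)·P̄ = [42/83 -26/83; -26/83 238/249]

x' = [-34/83, 108/83]
P' = [42/83 -26/83; -26/83 238/249]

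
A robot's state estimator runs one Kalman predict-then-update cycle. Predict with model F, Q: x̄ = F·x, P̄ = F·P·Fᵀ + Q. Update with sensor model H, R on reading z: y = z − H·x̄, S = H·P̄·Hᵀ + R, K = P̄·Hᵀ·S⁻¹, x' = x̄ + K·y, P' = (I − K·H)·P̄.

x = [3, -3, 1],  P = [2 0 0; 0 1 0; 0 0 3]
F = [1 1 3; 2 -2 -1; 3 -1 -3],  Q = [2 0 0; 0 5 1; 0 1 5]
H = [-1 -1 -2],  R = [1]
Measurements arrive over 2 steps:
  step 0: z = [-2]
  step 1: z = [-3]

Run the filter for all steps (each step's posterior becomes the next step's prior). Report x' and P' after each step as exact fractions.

step 0: x' = [1323/251, 931/251, -861/251], P' = [7671/251 -598/251 -3546/251; -598/251 1299/251 -320/251; -3546/251 -320/251 1985/251]
step 1: x' = [32946/52931, -490795/105862, 1115701/317586], P' = [281587/52931 130016/52931 -620668/158793; 130016/52931 1212525/105862 -723685/105862; -620668/158793 -723685/105862 5309833/952758]

step 0: x̄ = F·x = [3, 11, 9]
step 0: P̄ = F·P·Fᵀ + Q = [32 -7 -22; -7 20 24; -22 24 51]
step 0: y = z − H·x̄ = [30]
step 0: S = H·P̄·Hᵀ + R = [251]
step 0: K = P̄·Hᵀ·S⁻¹ = [19/251; -61/251; -104/251]
step 0: x' = x̄ + K·y = [1323/251, 931/251, -861/251]
step 0: P' = (I − K·H)·P̄ = [7671/251 -598/251 -3546/251; -598/251 1299/251 -320/251; -3546/251 -320/251 1985/251]
step 1: x̄ = F·x = [-329/251, 1645/251, 5621/251]
step 1: P̄ = F·P·Fᵀ + Q = [2945/251 -8701/251 -16703/251; -8701/251 56808/251 89288/251; -16703/251 89288/251 154954/251]
step 1: y = z − H·x̄ = [11805/251]
step 1: S = H·P̄·Hᵀ + R = [952758/251]
step 1: K = P̄·Hᵀ·S⁻¹ = [6527/158793; -25187/105862; -382493/952758]
step 1: x' = x̄ + K·y = [32946/52931, -490795/105862, 1115701/317586]
step 1: P' = (I − K·H)·P̄ = [281587/52931 130016/52931 -620668/158793; 130016/52931 1212525/105862 -723685/105862; -620668/158793 -723685/105862 5309833/952758]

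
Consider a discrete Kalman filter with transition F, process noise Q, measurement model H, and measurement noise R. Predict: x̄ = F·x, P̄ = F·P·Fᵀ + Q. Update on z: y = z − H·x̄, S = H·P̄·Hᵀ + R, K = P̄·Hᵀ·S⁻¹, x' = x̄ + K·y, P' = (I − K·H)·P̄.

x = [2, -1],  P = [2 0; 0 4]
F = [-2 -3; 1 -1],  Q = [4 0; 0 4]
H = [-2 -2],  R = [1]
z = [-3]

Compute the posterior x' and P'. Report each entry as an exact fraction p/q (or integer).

x' = [-409/297, 95/33]
P' = [1712/297 -184/33; -184/33 62/11]

x̄ = F·x = [-1, 3]
P̄ = F·P·Fᵀ + Q = [48 8; 8 10]
y = z − H·x̄ = [1]
S = H·P̄·Hᵀ + R = [297]
K = P̄·Hᵀ·S⁻¹ = [-112/297; -4/33]
x' = x̄ + K·y = [-409/297, 95/33]
P' = (I − K·H)·P̄ = [1712/297 -184/33; -184/33 62/11]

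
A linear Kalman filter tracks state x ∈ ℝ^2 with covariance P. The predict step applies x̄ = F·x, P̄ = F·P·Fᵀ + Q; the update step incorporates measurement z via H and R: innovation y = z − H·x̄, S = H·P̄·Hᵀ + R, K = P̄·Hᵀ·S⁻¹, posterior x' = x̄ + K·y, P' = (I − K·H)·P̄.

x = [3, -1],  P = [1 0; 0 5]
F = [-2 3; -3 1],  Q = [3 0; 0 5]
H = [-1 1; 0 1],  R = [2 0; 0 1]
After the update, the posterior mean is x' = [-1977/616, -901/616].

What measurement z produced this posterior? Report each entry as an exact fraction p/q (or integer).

x̄ = F·x = [-9, -10]
P̄ = F·P·Fᵀ + Q = [52 21; 21 19]
S = H·P̄·Hᵀ + R = [31 -2; -2 20]
K = P̄·Hᵀ·S⁻¹ = [-289/308 589/616; -1/308 585/616]
x' − x̄ = [3567/616, 5259/616] = K·y
y = (KᵀK)⁻¹·Kᵀ·(x' − x̄) = [3, 9]
z = y + H·x̄ = [3, 9] + [-1, -10] = [2, -1]

z = [2, -1]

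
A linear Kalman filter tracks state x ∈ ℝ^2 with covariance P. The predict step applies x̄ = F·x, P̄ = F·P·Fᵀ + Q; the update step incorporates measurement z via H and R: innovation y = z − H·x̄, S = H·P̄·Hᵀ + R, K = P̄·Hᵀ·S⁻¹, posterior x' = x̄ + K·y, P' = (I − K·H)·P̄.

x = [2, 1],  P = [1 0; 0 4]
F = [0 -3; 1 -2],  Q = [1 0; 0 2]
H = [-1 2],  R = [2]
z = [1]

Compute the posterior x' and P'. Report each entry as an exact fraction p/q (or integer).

x' = [-79/19, -28/19]
P' = [582/19 302/19; 302/19 165/19]

x̄ = F·x = [-3, 0]
P̄ = F·P·Fᵀ + Q = [37 24; 24 19]
y = z − H·x̄ = [-2]
S = H·P̄·Hᵀ + R = [19]
K = P̄·Hᵀ·S⁻¹ = [11/19; 14/19]
x' = x̄ + K·y = [-79/19, -28/19]
P' = (I − K·H)·P̄ = [582/19 302/19; 302/19 165/19]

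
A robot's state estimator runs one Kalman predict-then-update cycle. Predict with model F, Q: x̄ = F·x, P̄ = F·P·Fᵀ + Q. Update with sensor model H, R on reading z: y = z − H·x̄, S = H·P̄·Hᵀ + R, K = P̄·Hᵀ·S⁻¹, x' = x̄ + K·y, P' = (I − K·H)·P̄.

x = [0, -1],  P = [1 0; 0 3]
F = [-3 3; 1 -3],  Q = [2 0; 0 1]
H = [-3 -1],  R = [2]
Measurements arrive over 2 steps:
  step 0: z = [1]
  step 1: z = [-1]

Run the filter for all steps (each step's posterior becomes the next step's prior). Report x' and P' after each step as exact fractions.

step 0: x̄ = F·x = [-3, 3]
step 0: P̄ = F·P·Fᵀ + Q = [38 -30; -30 29]
step 0: y = z − H·x̄ = [-5]
step 0: S = H·P̄·Hᵀ + R = [193]
step 0: K = P̄·Hᵀ·S⁻¹ = [-84/193; 61/193]
step 0: x' = x̄ + K·y = [-159/193, 274/193]
step 0: P' = (I − K·H)·P̄ = [278/193 -666/193; -666/193 1876/193]
step 1: x̄ = F·x = [1299/193, -981/193]
step 1: P̄ = F·P·Fᵀ + Q = [31760/193 -25710/193; -25710/193 21351/193]
step 1: y = z − H·x̄ = [2723/193]
step 1: S = H·P̄·Hᵀ + R = [153317/193]
step 1: K = P̄·Hᵀ·S⁻¹ = [-69570/153317; 55779/153317]
step 1: x' = x̄ + K·y = [50361/153317, 7680/153317]
step 1: P' = (I − K·H)·P̄ = [152140/153317 -317280/153317; -317280/153317 840282/153317]

step 0: x' = [-159/193, 274/193], P' = [278/193 -666/193; -666/193 1876/193]
step 1: x' = [50361/153317, 7680/153317], P' = [152140/153317 -317280/153317; -317280/153317 840282/153317]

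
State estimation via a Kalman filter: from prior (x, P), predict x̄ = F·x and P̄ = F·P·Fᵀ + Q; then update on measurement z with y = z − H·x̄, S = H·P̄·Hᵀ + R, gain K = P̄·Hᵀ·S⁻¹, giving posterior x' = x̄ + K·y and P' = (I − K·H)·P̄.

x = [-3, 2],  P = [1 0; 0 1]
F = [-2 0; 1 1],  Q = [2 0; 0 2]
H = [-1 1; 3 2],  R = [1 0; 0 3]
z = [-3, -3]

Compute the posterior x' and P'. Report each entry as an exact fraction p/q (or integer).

x' = [484/591, -419/197]
P' = [158/591 -22/197; -22/197 84/197]

x̄ = F·x = [6, -1]
P̄ = F·P·Fᵀ + Q = [6 -2; -2 4]
y = z − H·x̄ = [4, -19]
S = H·P̄·Hᵀ + R = [15 -12; -12 49]
K = P̄·Hᵀ·S⁻¹ = [-224/591 38/197; 106/197 34/197]
x' = x̄ + K·y = [484/591, -419/197]
P' = (I − K·H)·P̄ = [158/591 -22/197; -22/197 84/197]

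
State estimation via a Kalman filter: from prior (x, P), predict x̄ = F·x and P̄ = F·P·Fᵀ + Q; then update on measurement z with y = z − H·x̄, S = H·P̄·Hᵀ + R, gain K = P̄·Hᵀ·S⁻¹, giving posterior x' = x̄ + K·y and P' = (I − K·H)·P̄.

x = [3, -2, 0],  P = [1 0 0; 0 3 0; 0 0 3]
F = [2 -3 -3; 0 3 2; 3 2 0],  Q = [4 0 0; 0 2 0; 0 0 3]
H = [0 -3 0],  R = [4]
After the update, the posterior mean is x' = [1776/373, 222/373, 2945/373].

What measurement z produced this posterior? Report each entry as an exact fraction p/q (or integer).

z = [-2]

x̄ = F·x = [12, -6, 5]
P̄ = F·P·Fᵀ + Q = [62 -45 -12; -45 41 18; -12 18 24]
S = H·P̄·Hᵀ + R = [373]
K = P̄·Hᵀ·S⁻¹ = [135/373; -123/373; -54/373]
x' − x̄ = [-2700/373, 2460/373, 1080/373] = K·y
y = (KᵀK)⁻¹·Kᵀ·(x' − x̄) = [-20]
z = y + H·x̄ = [-20] + [18] = [-2]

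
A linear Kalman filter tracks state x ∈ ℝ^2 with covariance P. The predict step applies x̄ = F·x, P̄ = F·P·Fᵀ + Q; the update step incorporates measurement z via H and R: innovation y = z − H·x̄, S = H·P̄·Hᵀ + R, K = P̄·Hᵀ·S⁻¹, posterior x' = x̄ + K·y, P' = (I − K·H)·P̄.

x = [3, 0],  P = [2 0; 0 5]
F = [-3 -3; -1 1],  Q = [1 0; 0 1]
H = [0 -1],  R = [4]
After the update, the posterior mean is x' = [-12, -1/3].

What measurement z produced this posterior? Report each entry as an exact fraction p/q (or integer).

x̄ = F·x = [-9, -3]
P̄ = F·P·Fᵀ + Q = [64 -9; -9 8]
S = H·P̄·Hᵀ + R = [12]
K = P̄·Hᵀ·S⁻¹ = [3/4; -2/3]
x' − x̄ = [-3, 8/3] = K·y
y = (KᵀK)⁻¹·Kᵀ·(x' − x̄) = [-4]
z = y + H·x̄ = [-4] + [3] = [-1]

z = [-1]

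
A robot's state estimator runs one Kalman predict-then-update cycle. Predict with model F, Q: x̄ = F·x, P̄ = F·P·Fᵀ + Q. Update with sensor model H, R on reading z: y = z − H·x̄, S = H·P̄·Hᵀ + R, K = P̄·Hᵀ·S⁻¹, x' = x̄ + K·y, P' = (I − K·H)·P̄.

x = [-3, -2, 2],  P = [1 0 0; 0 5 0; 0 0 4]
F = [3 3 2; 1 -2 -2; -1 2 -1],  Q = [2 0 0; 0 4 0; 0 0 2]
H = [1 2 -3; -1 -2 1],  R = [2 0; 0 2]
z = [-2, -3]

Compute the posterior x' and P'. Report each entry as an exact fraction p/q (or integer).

x̄ = F·x = [-11, -3, -3]
P̄ = F·P·Fᵀ + Q = [72 -43 19; -43 41 -13; 19 -13 27]
y = z − H·x̄ = [6, -17]
S = H·P̄·Hᵀ + R = [351 -173; -173 107]
K = P̄·Hᵀ·S⁻¹ = [-472/1907 -175/1907; -325/3814 -2379/3814; -1767/3814 -1645/3814]
x' = x̄ + K·y = [-20834/1907, 27051/3814, 5921/3814]
P' = (I − K·H)·P̄ = [109567/1907 -54285/1907 647/1907; -54285/1907 29008/1907 1352/1907; 647/1907 1352/1907 1706/1907]

x' = [-20834/1907, 27051/3814, 5921/3814]
P' = [109567/1907 -54285/1907 647/1907; -54285/1907 29008/1907 1352/1907; 647/1907 1352/1907 1706/1907]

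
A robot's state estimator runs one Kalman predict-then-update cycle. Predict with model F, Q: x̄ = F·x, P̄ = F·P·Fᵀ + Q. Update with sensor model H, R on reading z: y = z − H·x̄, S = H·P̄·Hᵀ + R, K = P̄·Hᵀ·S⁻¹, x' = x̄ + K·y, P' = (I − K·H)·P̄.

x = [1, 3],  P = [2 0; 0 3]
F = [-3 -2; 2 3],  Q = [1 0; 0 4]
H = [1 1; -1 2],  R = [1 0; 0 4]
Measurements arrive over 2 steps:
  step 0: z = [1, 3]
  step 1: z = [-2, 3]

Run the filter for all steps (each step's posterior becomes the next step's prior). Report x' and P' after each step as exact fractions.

step 0: x' = [-257/522, 167/116], P' = [649/783 -41/174; -41/174 63/116]
step 1: x' = [-3325079/1614533, 866070/1614533], P' = [1261880/1614533 -355778/1614533; -355778/1614533 845025/1614533]

step 0: x̄ = F·x = [-9, 11]
step 0: P̄ = F·P·Fᵀ + Q = [31 -30; -30 39]
step 0: y = z − H·x̄ = [-1, -28]
step 0: S = H·P̄·Hᵀ + R = [11 17; 17 311]
step 0: K = P̄·Hᵀ·S⁻¹ = [929/1566 -509/1566; 107/348 115/348]
step 0: x' = x̄ + K·y = [-257/522, 167/116]
step 0: P' = (I − K·H)·P̄ = [649/783 -41/174; -41/174 63/116]
step 1: x̄ = F·x = [-122/87, 3481/1044]
step 1: P̄ = F·P·Fᵀ + Q = [679/87 -1349/261; -1349/261 29365/3132]
step 1: y = z − H·x̄ = [-4105/1044, -2647/522]
step 1: S = H·P̄·Hᵀ + R = [24565/3132 9049/1566; 9049/1566 54796/783]
step 1: K = P̄·Hᵀ·S⁻¹ = [906102/1614533 -493359/1614533; 489247/1614533 511457/1614533]
step 1: x' = x̄ + K·y = [-3325079/1614533, 866070/1614533]
step 1: P' = (I − K·H)·P̄ = [1261880/1614533 -355778/1614533; -355778/1614533 845025/1614533]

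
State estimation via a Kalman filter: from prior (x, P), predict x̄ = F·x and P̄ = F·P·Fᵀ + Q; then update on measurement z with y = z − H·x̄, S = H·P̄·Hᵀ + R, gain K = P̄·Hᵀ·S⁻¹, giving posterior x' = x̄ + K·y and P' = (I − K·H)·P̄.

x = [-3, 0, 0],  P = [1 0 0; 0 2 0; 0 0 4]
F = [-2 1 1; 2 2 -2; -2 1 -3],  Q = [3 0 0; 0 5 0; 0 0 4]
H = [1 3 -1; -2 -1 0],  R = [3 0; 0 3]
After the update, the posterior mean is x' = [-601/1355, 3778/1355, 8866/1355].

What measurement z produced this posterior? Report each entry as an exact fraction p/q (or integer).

z = [2, -1]

x̄ = F·x = [6, -6, 6]
P̄ = F·P·Fᵀ + Q = [13 -8 -6; -8 33 24; -6 24 46]
S = H·P̄·Hᵀ + R = [179 -57; -57 56]
K = P̄·Hᵀ·S⁻¹ = [-1306/6775 -3507/6775; 2783/6775 776/6775; 436/6775 -1008/6775]
x' − x̄ = [-8731/1355, 11908/1355, 736/1355] = K·y
y = (KᵀK)⁻¹·Kᵀ·(x' − x̄) = [20, 5]
z = y + H·x̄ = [20, 5] + [-18, -6] = [2, -1]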